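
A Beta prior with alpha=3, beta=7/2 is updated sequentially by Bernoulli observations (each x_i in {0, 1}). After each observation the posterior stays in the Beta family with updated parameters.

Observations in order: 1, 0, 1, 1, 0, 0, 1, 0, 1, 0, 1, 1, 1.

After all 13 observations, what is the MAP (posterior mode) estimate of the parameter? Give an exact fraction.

4/7

obs 1: x=1 → posterior Beta(4, 7/2)
obs 2: x=0 → posterior Beta(4, 9/2)
obs 3: x=1 → posterior Beta(5, 9/2)
obs 4: x=1 → posterior Beta(6, 9/2)
obs 5: x=0 → posterior Beta(6, 11/2)
obs 6: x=0 → posterior Beta(6, 13/2)
obs 7: x=1 → posterior Beta(7, 13/2)
obs 8: x=0 → posterior Beta(7, 15/2)
obs 9: x=1 → posterior Beta(8, 15/2)
obs 10: x=0 → posterior Beta(8, 17/2)
obs 11: x=1 → posterior Beta(9, 17/2)
obs 12: x=1 → posterior Beta(10, 17/2)
obs 13: x=1 → posterior Beta(11, 17/2)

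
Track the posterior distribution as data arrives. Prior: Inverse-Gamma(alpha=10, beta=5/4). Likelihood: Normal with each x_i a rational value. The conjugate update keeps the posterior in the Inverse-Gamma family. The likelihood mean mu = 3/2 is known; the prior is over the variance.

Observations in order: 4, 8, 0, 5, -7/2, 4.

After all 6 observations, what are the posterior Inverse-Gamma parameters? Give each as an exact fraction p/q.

alpha=13, beta=387/8

obs 1: x=4 → posterior Inverse-Gamma(21/2, 35/8)
obs 2: x=8 → posterior Inverse-Gamma(11, 51/2)
obs 3: x=0 → posterior Inverse-Gamma(23/2, 213/8)
obs 4: x=5 → posterior Inverse-Gamma(12, 131/4)
obs 5: x=-7/2 → posterior Inverse-Gamma(25/2, 181/4)
obs 6: x=4 → posterior Inverse-Gamma(13, 387/8)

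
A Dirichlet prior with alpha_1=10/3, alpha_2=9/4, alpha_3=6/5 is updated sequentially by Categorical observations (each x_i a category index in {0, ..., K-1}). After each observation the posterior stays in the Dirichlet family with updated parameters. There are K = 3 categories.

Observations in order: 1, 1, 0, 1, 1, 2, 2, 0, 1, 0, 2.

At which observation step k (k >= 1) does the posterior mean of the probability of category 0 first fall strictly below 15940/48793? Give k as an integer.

k = 7

obs 1: x=1 → posterior Dirichlet(10/3, 13/4, 6/5)
obs 2: x=1 → posterior Dirichlet(10/3, 17/4, 6/5)
obs 3: x=0 → posterior Dirichlet(13/3, 17/4, 6/5)
obs 4: x=1 → posterior Dirichlet(13/3, 21/4, 6/5)
obs 5: x=1 → posterior Dirichlet(13/3, 25/4, 6/5)
obs 6: x=2 → posterior Dirichlet(13/3, 25/4, 11/5)
obs 7: x=2 → posterior Dirichlet(13/3, 25/4, 16/5)
obs 8: x=0 → posterior Dirichlet(16/3, 25/4, 16/5)
obs 9: x=1 → posterior Dirichlet(16/3, 29/4, 16/5)
obs 10: x=0 → posterior Dirichlet(19/3, 29/4, 16/5)
obs 11: x=2 → posterior Dirichlet(19/3, 29/4, 21/5)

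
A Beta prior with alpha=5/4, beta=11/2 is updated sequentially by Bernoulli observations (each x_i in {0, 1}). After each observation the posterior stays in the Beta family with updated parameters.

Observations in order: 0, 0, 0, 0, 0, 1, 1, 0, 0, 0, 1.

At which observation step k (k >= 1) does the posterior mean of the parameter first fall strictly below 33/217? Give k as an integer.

obs 1: x=0 → posterior Beta(5/4, 13/2)
obs 2: x=0 → posterior Beta(5/4, 15/2)
obs 3: x=0 → posterior Beta(5/4, 17/2)
obs 4: x=0 → posterior Beta(5/4, 19/2)
obs 5: x=0 → posterior Beta(5/4, 21/2)
obs 6: x=1 → posterior Beta(9/4, 21/2)
obs 7: x=1 → posterior Beta(13/4, 21/2)
obs 8: x=0 → posterior Beta(13/4, 23/2)
obs 9: x=0 → posterior Beta(13/4, 25/2)
obs 10: x=0 → posterior Beta(13/4, 27/2)
obs 11: x=1 → posterior Beta(17/4, 27/2)

k = 2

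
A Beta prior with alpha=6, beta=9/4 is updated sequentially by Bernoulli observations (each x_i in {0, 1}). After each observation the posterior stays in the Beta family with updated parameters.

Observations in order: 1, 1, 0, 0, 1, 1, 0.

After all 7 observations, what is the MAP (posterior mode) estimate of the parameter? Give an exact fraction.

obs 1: x=1 → posterior Beta(7, 9/4)
obs 2: x=1 → posterior Beta(8, 9/4)
obs 3: x=0 → posterior Beta(8, 13/4)
obs 4: x=0 → posterior Beta(8, 17/4)
obs 5: x=1 → posterior Beta(9, 17/4)
obs 6: x=1 → posterior Beta(10, 17/4)
obs 7: x=0 → posterior Beta(10, 21/4)

36/53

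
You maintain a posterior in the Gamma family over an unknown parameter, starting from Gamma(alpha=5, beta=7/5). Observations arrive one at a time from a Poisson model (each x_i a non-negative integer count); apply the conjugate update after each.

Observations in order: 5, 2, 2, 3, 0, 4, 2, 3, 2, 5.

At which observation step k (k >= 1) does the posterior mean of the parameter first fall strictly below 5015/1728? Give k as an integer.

obs 1: x=5 → posterior Gamma(10, 12/5)
obs 2: x=2 → posterior Gamma(12, 17/5)
obs 3: x=2 → posterior Gamma(14, 22/5)
obs 4: x=3 → posterior Gamma(17, 27/5)
obs 5: x=0 → posterior Gamma(17, 32/5)
obs 6: x=4 → posterior Gamma(21, 37/5)
obs 7: x=2 → posterior Gamma(23, 42/5)
obs 8: x=3 → posterior Gamma(26, 47/5)
obs 9: x=2 → posterior Gamma(28, 52/5)
obs 10: x=5 → posterior Gamma(33, 57/5)

k = 5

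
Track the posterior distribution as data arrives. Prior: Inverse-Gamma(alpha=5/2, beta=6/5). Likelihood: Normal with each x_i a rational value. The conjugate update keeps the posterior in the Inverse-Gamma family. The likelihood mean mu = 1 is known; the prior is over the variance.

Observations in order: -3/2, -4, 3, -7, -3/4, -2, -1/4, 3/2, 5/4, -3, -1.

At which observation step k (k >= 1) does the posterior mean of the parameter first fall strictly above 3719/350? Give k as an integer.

k = 4

obs 1: x=-3/2 → posterior Inverse-Gamma(3, 173/40)
obs 2: x=-4 → posterior Inverse-Gamma(7/2, 673/40)
obs 3: x=3 → posterior Inverse-Gamma(4, 753/40)
obs 4: x=-7 → posterior Inverse-Gamma(9/2, 2033/40)
obs 5: x=-3/4 → posterior Inverse-Gamma(5, 8377/160)
obs 6: x=-2 → posterior Inverse-Gamma(11/2, 9097/160)
obs 7: x=-1/4 → posterior Inverse-Gamma(6, 4611/80)
obs 8: x=3/2 → posterior Inverse-Gamma(13/2, 4621/80)
obs 9: x=5/4 → posterior Inverse-Gamma(7, 9247/160)
obs 10: x=-3 → posterior Inverse-Gamma(15/2, 10527/160)
obs 11: x=-1 → posterior Inverse-Gamma(8, 10847/160)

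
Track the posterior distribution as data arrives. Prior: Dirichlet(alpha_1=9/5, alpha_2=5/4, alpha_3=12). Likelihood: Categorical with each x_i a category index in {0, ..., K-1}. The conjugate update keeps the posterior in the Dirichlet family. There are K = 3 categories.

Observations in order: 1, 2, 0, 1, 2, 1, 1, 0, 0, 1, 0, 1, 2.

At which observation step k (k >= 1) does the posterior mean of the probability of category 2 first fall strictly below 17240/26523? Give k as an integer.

obs 1: x=1 → posterior Dirichlet(9/5, 9/4, 12)
obs 2: x=2 → posterior Dirichlet(9/5, 9/4, 13)
obs 3: x=0 → posterior Dirichlet(14/5, 9/4, 13)
obs 4: x=1 → posterior Dirichlet(14/5, 13/4, 13)
obs 5: x=2 → posterior Dirichlet(14/5, 13/4, 14)
obs 6: x=1 → posterior Dirichlet(14/5, 17/4, 14)
obs 7: x=1 → posterior Dirichlet(14/5, 21/4, 14)
obs 8: x=0 → posterior Dirichlet(19/5, 21/4, 14)
obs 9: x=0 → posterior Dirichlet(24/5, 21/4, 14)
obs 10: x=1 → posterior Dirichlet(24/5, 25/4, 14)
obs 11: x=0 → posterior Dirichlet(29/5, 25/4, 14)
obs 12: x=1 → posterior Dirichlet(29/5, 29/4, 14)
obs 13: x=2 → posterior Dirichlet(29/5, 29/4, 15)

k = 7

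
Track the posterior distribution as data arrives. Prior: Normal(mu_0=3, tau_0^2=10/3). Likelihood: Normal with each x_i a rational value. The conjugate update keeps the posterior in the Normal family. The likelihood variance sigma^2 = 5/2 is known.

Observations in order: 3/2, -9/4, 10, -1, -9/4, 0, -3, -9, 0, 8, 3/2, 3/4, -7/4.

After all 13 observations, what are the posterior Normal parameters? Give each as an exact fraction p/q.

mu_0=19/55, tau_0^2=2/11

obs 1: x=3/2 → posterior Normal(15/7, 10/7)
obs 2: x=-9/4 → posterior Normal(6/11, 10/11)
obs 3: x=10 → posterior Normal(46/15, 2/3)
obs 4: x=-1 → posterior Normal(42/19, 10/19)
obs 5: x=-9/4 → posterior Normal(33/23, 10/23)
obs 6: x=0 → posterior Normal(11/9, 10/27)
obs 7: x=-3 → posterior Normal(21/31, 10/31)
obs 8: x=-9 → posterior Normal(-3/7, 2/7)
obs 9: x=0 → posterior Normal(-5/13, 10/39)
obs 10: x=8 → posterior Normal(17/43, 10/43)
obs 11: x=3/2 → posterior Normal(23/47, 10/47)
obs 12: x=3/4 → posterior Normal(26/51, 10/51)
obs 13: x=-7/4 → posterior Normal(19/55, 2/11)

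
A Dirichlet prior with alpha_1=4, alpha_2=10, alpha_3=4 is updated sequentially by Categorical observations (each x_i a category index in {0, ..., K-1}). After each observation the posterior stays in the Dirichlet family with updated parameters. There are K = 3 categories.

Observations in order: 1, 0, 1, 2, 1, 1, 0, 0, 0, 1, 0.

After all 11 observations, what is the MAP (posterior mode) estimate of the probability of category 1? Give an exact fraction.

obs 1: x=1 → posterior Dirichlet(4, 11, 4)
obs 2: x=0 → posterior Dirichlet(5, 11, 4)
obs 3: x=1 → posterior Dirichlet(5, 12, 4)
obs 4: x=2 → posterior Dirichlet(5, 12, 5)
obs 5: x=1 → posterior Dirichlet(5, 13, 5)
obs 6: x=1 → posterior Dirichlet(5, 14, 5)
obs 7: x=0 → posterior Dirichlet(6, 14, 5)
obs 8: x=0 → posterior Dirichlet(7, 14, 5)
obs 9: x=0 → posterior Dirichlet(8, 14, 5)
obs 10: x=1 → posterior Dirichlet(8, 15, 5)
obs 11: x=0 → posterior Dirichlet(9, 15, 5)

7/13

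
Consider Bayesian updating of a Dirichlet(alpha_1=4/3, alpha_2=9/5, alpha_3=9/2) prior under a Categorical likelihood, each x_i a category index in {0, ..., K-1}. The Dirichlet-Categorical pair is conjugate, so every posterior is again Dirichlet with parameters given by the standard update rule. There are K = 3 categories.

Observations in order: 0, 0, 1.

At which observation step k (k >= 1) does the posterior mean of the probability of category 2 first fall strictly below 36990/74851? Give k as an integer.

obs 1: x=0 → posterior Dirichlet(7/3, 9/5, 9/2)
obs 2: x=0 → posterior Dirichlet(10/3, 9/5, 9/2)
obs 3: x=1 → posterior Dirichlet(10/3, 14/5, 9/2)

k = 2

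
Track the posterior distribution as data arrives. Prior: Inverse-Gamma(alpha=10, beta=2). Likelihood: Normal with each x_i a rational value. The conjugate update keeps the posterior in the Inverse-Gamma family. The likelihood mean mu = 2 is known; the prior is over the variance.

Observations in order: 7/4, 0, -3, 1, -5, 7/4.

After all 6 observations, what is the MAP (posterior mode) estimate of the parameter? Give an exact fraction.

obs 1: x=7/4 → posterior Inverse-Gamma(21/2, 65/32)
obs 2: x=0 → posterior Inverse-Gamma(11, 129/32)
obs 3: x=-3 → posterior Inverse-Gamma(23/2, 529/32)
obs 4: x=1 → posterior Inverse-Gamma(12, 545/32)
obs 5: x=-5 → posterior Inverse-Gamma(25/2, 1329/32)
obs 6: x=7/4 → posterior Inverse-Gamma(13, 665/16)

95/32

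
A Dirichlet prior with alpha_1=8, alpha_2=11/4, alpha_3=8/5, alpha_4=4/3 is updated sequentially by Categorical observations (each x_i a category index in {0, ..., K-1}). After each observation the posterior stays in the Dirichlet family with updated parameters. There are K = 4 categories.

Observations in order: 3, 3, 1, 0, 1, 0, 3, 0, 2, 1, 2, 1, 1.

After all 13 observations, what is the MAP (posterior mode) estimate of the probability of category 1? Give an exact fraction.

obs 1: x=3 → posterior Dirichlet(8, 11/4, 8/5, 7/3)
obs 2: x=3 → posterior Dirichlet(8, 11/4, 8/5, 10/3)
obs 3: x=1 → posterior Dirichlet(8, 15/4, 8/5, 10/3)
obs 4: x=0 → posterior Dirichlet(9, 15/4, 8/5, 10/3)
obs 5: x=1 → posterior Dirichlet(9, 19/4, 8/5, 10/3)
obs 6: x=0 → posterior Dirichlet(10, 19/4, 8/5, 10/3)
obs 7: x=3 → posterior Dirichlet(10, 19/4, 8/5, 13/3)
obs 8: x=0 → posterior Dirichlet(11, 19/4, 8/5, 13/3)
obs 9: x=2 → posterior Dirichlet(11, 19/4, 13/5, 13/3)
obs 10: x=1 → posterior Dirichlet(11, 23/4, 13/5, 13/3)
obs 11: x=2 → posterior Dirichlet(11, 23/4, 18/5, 13/3)
obs 12: x=1 → posterior Dirichlet(11, 27/4, 18/5, 13/3)
obs 13: x=1 → posterior Dirichlet(11, 31/4, 18/5, 13/3)

405/1361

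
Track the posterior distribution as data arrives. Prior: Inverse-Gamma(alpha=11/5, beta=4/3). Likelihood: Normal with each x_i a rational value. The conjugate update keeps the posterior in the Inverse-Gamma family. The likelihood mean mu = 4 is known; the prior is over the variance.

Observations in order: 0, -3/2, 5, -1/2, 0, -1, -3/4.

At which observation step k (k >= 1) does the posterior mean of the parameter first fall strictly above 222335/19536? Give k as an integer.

obs 1: x=0 → posterior Inverse-Gamma(27/10, 28/3)
obs 2: x=-3/2 → posterior Inverse-Gamma(16/5, 587/24)
obs 3: x=5 → posterior Inverse-Gamma(37/10, 599/24)
obs 4: x=-1/2 → posterior Inverse-Gamma(21/5, 421/12)
obs 5: x=0 → posterior Inverse-Gamma(47/10, 517/12)
obs 6: x=-1 → posterior Inverse-Gamma(26/5, 667/12)
obs 7: x=-3/4 → posterior Inverse-Gamma(57/10, 6419/96)

k = 5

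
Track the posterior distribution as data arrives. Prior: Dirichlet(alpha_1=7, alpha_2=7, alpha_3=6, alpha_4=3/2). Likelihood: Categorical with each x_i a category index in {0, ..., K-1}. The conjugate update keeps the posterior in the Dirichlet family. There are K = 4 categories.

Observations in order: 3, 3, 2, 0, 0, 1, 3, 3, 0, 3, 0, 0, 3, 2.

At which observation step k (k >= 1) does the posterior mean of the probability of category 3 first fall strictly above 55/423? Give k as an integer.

k = 2

obs 1: x=3 → posterior Dirichlet(7, 7, 6, 5/2)
obs 2: x=3 → posterior Dirichlet(7, 7, 6, 7/2)
obs 3: x=2 → posterior Dirichlet(7, 7, 7, 7/2)
obs 4: x=0 → posterior Dirichlet(8, 7, 7, 7/2)
obs 5: x=0 → posterior Dirichlet(9, 7, 7, 7/2)
obs 6: x=1 → posterior Dirichlet(9, 8, 7, 7/2)
obs 7: x=3 → posterior Dirichlet(9, 8, 7, 9/2)
obs 8: x=3 → posterior Dirichlet(9, 8, 7, 11/2)
obs 9: x=0 → posterior Dirichlet(10, 8, 7, 11/2)
obs 10: x=3 → posterior Dirichlet(10, 8, 7, 13/2)
obs 11: x=0 → posterior Dirichlet(11, 8, 7, 13/2)
obs 12: x=0 → posterior Dirichlet(12, 8, 7, 13/2)
obs 13: x=3 → posterior Dirichlet(12, 8, 7, 15/2)
obs 14: x=2 → posterior Dirichlet(12, 8, 8, 15/2)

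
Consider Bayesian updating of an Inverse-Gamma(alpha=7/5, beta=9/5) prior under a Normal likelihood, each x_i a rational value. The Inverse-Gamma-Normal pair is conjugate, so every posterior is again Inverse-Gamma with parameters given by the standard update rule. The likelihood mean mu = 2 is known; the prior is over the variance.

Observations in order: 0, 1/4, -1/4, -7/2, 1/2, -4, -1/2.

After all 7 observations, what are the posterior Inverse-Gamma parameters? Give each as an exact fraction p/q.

obs 1: x=0 → posterior Inverse-Gamma(19/10, 19/5)
obs 2: x=1/4 → posterior Inverse-Gamma(12/5, 853/160)
obs 3: x=-1/4 → posterior Inverse-Gamma(29/10, 629/80)
obs 4: x=-7/2 → posterior Inverse-Gamma(17/5, 1839/80)
obs 5: x=1/2 → posterior Inverse-Gamma(39/10, 1929/80)
obs 6: x=-4 → posterior Inverse-Gamma(22/5, 3369/80)
obs 7: x=-1/2 → posterior Inverse-Gamma(49/10, 3619/80)

alpha=49/10, beta=3619/80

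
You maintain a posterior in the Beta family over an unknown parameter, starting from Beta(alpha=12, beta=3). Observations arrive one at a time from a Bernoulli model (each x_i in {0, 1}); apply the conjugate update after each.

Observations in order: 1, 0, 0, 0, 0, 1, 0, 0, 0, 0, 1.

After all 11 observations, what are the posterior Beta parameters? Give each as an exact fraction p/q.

obs 1: x=1 → posterior Beta(13, 3)
obs 2: x=0 → posterior Beta(13, 4)
obs 3: x=0 → posterior Beta(13, 5)
obs 4: x=0 → posterior Beta(13, 6)
obs 5: x=0 → posterior Beta(13, 7)
obs 6: x=1 → posterior Beta(14, 7)
obs 7: x=0 → posterior Beta(14, 8)
obs 8: x=0 → posterior Beta(14, 9)
obs 9: x=0 → posterior Beta(14, 10)
obs 10: x=0 → posterior Beta(14, 11)
obs 11: x=1 → posterior Beta(15, 11)

alpha=15, beta=11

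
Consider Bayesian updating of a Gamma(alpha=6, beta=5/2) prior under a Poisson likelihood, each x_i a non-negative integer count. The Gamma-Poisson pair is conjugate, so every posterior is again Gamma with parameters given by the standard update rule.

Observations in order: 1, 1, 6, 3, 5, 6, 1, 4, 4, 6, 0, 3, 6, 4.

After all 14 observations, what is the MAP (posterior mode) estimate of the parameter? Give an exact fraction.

obs 1: x=1 → posterior Gamma(7, 7/2)
obs 2: x=1 → posterior Gamma(8, 9/2)
obs 3: x=6 → posterior Gamma(14, 11/2)
obs 4: x=3 → posterior Gamma(17, 13/2)
obs 5: x=5 → posterior Gamma(22, 15/2)
obs 6: x=6 → posterior Gamma(28, 17/2)
obs 7: x=1 → posterior Gamma(29, 19/2)
obs 8: x=4 → posterior Gamma(33, 21/2)
obs 9: x=4 → posterior Gamma(37, 23/2)
obs 10: x=6 → posterior Gamma(43, 25/2)
obs 11: x=0 → posterior Gamma(43, 27/2)
obs 12: x=3 → posterior Gamma(46, 29/2)
obs 13: x=6 → posterior Gamma(52, 31/2)
obs 14: x=4 → posterior Gamma(56, 33/2)

10/3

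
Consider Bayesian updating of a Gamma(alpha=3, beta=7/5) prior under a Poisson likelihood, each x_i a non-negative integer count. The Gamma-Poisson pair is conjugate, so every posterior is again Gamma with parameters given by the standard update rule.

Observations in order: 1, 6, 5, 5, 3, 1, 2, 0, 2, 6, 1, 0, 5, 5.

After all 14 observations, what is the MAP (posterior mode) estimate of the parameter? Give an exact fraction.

obs 1: x=1 → posterior Gamma(4, 12/5)
obs 2: x=6 → posterior Gamma(10, 17/5)
obs 3: x=5 → posterior Gamma(15, 22/5)
obs 4: x=5 → posterior Gamma(20, 27/5)
obs 5: x=3 → posterior Gamma(23, 32/5)
obs 6: x=1 → posterior Gamma(24, 37/5)
obs 7: x=2 → posterior Gamma(26, 42/5)
obs 8: x=0 → posterior Gamma(26, 47/5)
obs 9: x=2 → posterior Gamma(28, 52/5)
obs 10: x=6 → posterior Gamma(34, 57/5)
obs 11: x=1 → posterior Gamma(35, 62/5)
obs 12: x=0 → posterior Gamma(35, 67/5)
obs 13: x=5 → posterior Gamma(40, 72/5)
obs 14: x=5 → posterior Gamma(45, 77/5)

20/7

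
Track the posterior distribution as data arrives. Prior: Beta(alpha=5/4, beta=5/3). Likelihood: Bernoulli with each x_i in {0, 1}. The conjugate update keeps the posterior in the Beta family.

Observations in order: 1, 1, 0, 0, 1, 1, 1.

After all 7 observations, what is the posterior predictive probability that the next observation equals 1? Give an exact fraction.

obs 1: x=1 → posterior Beta(9/4, 5/3)
obs 2: x=1 → posterior Beta(13/4, 5/3)
obs 3: x=0 → posterior Beta(13/4, 8/3)
obs 4: x=0 → posterior Beta(13/4, 11/3)
obs 5: x=1 → posterior Beta(17/4, 11/3)
obs 6: x=1 → posterior Beta(21/4, 11/3)
obs 7: x=1 → posterior Beta(25/4, 11/3)

75/119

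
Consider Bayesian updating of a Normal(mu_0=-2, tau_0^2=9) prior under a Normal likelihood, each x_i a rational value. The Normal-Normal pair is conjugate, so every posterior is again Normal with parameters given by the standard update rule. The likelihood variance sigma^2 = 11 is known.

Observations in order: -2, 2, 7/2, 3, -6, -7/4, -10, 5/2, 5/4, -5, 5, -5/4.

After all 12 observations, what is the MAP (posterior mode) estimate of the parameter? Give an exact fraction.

-403/476

obs 1: x=-2 → posterior Normal(-2, 99/20)
obs 2: x=2 → posterior Normal(-22/29, 99/29)
obs 3: x=7/2 → posterior Normal(1/4, 99/38)
obs 4: x=3 → posterior Normal(73/94, 99/47)
obs 5: x=-6 → posterior Normal(-5/16, 99/56)
obs 6: x=-7/4 → posterior Normal(-133/260, 99/65)
obs 7: x=-10 → posterior Normal(-493/296, 99/74)
obs 8: x=5/2 → posterior Normal(-403/332, 99/83)
obs 9: x=5/4 → posterior Normal(-179/184, 99/92)
obs 10: x=-5 → posterior Normal(-269/202, 99/101)
obs 11: x=5 → posterior Normal(-179/220, 9/10)
obs 12: x=-5/4 → posterior Normal(-403/476, 99/119)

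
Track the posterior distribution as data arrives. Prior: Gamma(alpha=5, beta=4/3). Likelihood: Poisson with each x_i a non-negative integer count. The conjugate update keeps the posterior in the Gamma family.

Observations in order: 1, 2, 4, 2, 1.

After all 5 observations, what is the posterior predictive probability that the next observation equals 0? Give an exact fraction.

15181127029874798299/136880068015412051968

obs 1: x=1 → posterior Gamma(6, 7/3)
obs 2: x=2 → posterior Gamma(8, 10/3)
obs 3: x=4 → posterior Gamma(12, 13/3)
obs 4: x=2 → posterior Gamma(14, 16/3)
obs 5: x=1 → posterior Gamma(15, 19/3)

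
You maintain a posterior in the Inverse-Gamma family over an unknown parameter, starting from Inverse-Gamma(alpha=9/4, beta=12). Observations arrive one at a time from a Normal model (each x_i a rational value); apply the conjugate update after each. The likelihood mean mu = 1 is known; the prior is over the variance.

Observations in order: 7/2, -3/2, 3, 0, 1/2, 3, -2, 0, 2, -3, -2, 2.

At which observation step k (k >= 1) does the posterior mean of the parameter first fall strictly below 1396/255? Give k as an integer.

obs 1: x=7/2 → posterior Inverse-Gamma(11/4, 121/8)
obs 2: x=-3/2 → posterior Inverse-Gamma(13/4, 73/4)
obs 3: x=3 → posterior Inverse-Gamma(15/4, 81/4)
obs 4: x=0 → posterior Inverse-Gamma(17/4, 83/4)
obs 5: x=1/2 → posterior Inverse-Gamma(19/4, 167/8)
obs 6: x=3 → posterior Inverse-Gamma(21/4, 183/8)
obs 7: x=-2 → posterior Inverse-Gamma(23/4, 219/8)
obs 8: x=0 → posterior Inverse-Gamma(25/4, 223/8)
obs 9: x=2 → posterior Inverse-Gamma(27/4, 227/8)
obs 10: x=-3 → posterior Inverse-Gamma(29/4, 291/8)
obs 11: x=-2 → posterior Inverse-Gamma(31/4, 327/8)
obs 12: x=2 → posterior Inverse-Gamma(33/4, 331/8)

k = 6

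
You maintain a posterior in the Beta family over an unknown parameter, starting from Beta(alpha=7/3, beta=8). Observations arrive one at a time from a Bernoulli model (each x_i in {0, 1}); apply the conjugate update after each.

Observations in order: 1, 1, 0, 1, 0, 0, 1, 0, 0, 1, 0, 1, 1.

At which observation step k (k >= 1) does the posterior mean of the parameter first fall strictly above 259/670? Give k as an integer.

obs 1: x=1 → posterior Beta(10/3, 8)
obs 2: x=1 → posterior Beta(13/3, 8)
obs 3: x=0 → posterior Beta(13/3, 9)
obs 4: x=1 → posterior Beta(16/3, 9)
obs 5: x=0 → posterior Beta(16/3, 10)
obs 6: x=0 → posterior Beta(16/3, 11)
obs 7: x=1 → posterior Beta(19/3, 11)
obs 8: x=0 → posterior Beta(19/3, 12)
obs 9: x=0 → posterior Beta(19/3, 13)
obs 10: x=1 → posterior Beta(22/3, 13)
obs 11: x=0 → posterior Beta(22/3, 14)
obs 12: x=1 → posterior Beta(25/3, 14)
obs 13: x=1 → posterior Beta(28/3, 14)

k = 13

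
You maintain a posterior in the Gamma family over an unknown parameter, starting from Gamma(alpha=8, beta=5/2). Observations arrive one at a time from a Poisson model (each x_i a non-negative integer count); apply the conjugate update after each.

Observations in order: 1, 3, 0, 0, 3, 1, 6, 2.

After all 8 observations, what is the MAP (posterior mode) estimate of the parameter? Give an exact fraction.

obs 1: x=1 → posterior Gamma(9, 7/2)
obs 2: x=3 → posterior Gamma(12, 9/2)
obs 3: x=0 → posterior Gamma(12, 11/2)
obs 4: x=0 → posterior Gamma(12, 13/2)
obs 5: x=3 → posterior Gamma(15, 15/2)
obs 6: x=1 → posterior Gamma(16, 17/2)
obs 7: x=6 → posterior Gamma(22, 19/2)
obs 8: x=2 → posterior Gamma(24, 21/2)

46/21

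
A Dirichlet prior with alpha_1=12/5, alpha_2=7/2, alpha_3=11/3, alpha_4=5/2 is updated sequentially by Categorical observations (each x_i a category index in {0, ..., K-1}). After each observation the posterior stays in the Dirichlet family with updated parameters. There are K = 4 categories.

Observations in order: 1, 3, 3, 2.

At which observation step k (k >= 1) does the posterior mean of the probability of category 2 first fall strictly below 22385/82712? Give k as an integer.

obs 1: x=1 → posterior Dirichlet(12/5, 9/2, 11/3, 5/2)
obs 2: x=3 → posterior Dirichlet(12/5, 9/2, 11/3, 7/2)
obs 3: x=3 → posterior Dirichlet(12/5, 9/2, 11/3, 9/2)
obs 4: x=2 → posterior Dirichlet(12/5, 9/2, 14/3, 9/2)

k = 2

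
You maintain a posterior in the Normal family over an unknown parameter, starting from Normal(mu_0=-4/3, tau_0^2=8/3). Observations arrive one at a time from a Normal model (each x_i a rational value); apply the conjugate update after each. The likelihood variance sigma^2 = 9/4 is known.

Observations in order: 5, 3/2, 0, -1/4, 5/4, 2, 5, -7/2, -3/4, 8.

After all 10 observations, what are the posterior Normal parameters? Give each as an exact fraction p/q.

obs 1: x=5 → posterior Normal(124/59, 72/59)
obs 2: x=3/2 → posterior Normal(172/91, 72/91)
obs 3: x=0 → posterior Normal(172/123, 24/41)
obs 4: x=-1/4 → posterior Normal(164/155, 72/155)
obs 5: x=5/4 → posterior Normal(12/11, 72/187)
obs 6: x=2 → posterior Normal(268/219, 24/73)
obs 7: x=5 → posterior Normal(428/251, 72/251)
obs 8: x=-7/2 → posterior Normal(316/283, 72/283)
obs 9: x=-3/4 → posterior Normal(292/315, 8/35)
obs 10: x=8 → posterior Normal(548/347, 72/347)

mu_0=548/347, tau_0^2=72/347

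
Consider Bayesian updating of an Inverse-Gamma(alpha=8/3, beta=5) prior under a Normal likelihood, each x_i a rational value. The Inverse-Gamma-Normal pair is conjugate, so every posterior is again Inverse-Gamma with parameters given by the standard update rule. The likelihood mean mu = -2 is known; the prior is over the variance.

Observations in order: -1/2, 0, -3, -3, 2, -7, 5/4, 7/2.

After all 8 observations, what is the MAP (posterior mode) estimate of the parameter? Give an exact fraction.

4803/736

obs 1: x=-1/2 → posterior Inverse-Gamma(19/6, 49/8)
obs 2: x=0 → posterior Inverse-Gamma(11/3, 65/8)
obs 3: x=-3 → posterior Inverse-Gamma(25/6, 69/8)
obs 4: x=-3 → posterior Inverse-Gamma(14/3, 73/8)
obs 5: x=2 → posterior Inverse-Gamma(31/6, 137/8)
obs 6: x=-7 → posterior Inverse-Gamma(17/3, 237/8)
obs 7: x=5/4 → posterior Inverse-Gamma(37/6, 1117/32)
obs 8: x=7/2 → posterior Inverse-Gamma(20/3, 1601/32)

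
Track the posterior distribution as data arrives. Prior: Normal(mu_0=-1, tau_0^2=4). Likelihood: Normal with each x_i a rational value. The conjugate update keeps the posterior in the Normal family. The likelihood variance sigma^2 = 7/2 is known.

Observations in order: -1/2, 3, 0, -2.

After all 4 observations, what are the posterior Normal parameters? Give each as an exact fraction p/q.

obs 1: x=-1/2 → posterior Normal(-11/15, 28/15)
obs 2: x=3 → posterior Normal(13/23, 28/23)
obs 3: x=0 → posterior Normal(13/31, 28/31)
obs 4: x=-2 → posterior Normal(-1/13, 28/39)

mu_0=-1/13, tau_0^2=28/39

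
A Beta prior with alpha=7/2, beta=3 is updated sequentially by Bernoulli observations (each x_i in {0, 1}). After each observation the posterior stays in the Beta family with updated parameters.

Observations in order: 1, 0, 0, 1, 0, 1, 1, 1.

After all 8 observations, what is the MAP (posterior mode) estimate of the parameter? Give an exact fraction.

3/5

obs 1: x=1 → posterior Beta(9/2, 3)
obs 2: x=0 → posterior Beta(9/2, 4)
obs 3: x=0 → posterior Beta(9/2, 5)
obs 4: x=1 → posterior Beta(11/2, 5)
obs 5: x=0 → posterior Beta(11/2, 6)
obs 6: x=1 → posterior Beta(13/2, 6)
obs 7: x=1 → posterior Beta(15/2, 6)
obs 8: x=1 → posterior Beta(17/2, 6)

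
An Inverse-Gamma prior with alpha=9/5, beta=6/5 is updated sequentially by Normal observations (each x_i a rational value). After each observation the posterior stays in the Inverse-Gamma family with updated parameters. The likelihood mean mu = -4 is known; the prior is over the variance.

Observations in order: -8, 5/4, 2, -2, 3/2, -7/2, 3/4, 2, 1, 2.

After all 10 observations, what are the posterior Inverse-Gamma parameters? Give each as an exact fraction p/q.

obs 1: x=-8 → posterior Inverse-Gamma(23/10, 46/5)
obs 2: x=5/4 → posterior Inverse-Gamma(14/5, 3677/160)
obs 3: x=2 → posterior Inverse-Gamma(33/10, 6557/160)
obs 4: x=-2 → posterior Inverse-Gamma(19/5, 6877/160)
obs 5: x=3/2 → posterior Inverse-Gamma(43/10, 9297/160)
obs 6: x=-7/2 → posterior Inverse-Gamma(24/5, 9317/160)
obs 7: x=3/4 → posterior Inverse-Gamma(53/10, 5561/80)
obs 8: x=2 → posterior Inverse-Gamma(29/5, 7001/80)
obs 9: x=1 → posterior Inverse-Gamma(63/10, 8001/80)
obs 10: x=2 → posterior Inverse-Gamma(34/5, 9441/80)

alpha=34/5, beta=9441/80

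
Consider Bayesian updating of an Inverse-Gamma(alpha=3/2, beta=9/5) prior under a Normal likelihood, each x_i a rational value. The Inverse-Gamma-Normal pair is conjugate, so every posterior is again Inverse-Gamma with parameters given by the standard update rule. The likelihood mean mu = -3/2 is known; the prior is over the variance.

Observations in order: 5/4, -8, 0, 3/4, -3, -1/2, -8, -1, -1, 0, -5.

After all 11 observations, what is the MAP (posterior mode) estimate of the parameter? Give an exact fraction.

obs 1: x=5/4 → posterior Inverse-Gamma(2, 893/160)
obs 2: x=-8 → posterior Inverse-Gamma(5/2, 4273/160)
obs 3: x=0 → posterior Inverse-Gamma(3, 4453/160)
obs 4: x=3/4 → posterior Inverse-Gamma(7/2, 2429/80)
obs 5: x=-3 → posterior Inverse-Gamma(4, 2519/80)
obs 6: x=-1/2 → posterior Inverse-Gamma(9/2, 2559/80)
obs 7: x=-8 → posterior Inverse-Gamma(5, 4249/80)
obs 8: x=-1 → posterior Inverse-Gamma(11/2, 4259/80)
obs 9: x=-1 → posterior Inverse-Gamma(6, 4269/80)
obs 10: x=0 → posterior Inverse-Gamma(13/2, 4359/80)
obs 11: x=-5 → posterior Inverse-Gamma(7, 4849/80)

4849/640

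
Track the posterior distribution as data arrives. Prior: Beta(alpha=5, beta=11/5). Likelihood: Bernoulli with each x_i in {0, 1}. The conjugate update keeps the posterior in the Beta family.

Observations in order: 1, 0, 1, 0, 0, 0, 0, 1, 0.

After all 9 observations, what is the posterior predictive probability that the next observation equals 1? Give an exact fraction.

obs 1: x=1 → posterior Beta(6, 11/5)
obs 2: x=0 → posterior Beta(6, 16/5)
obs 3: x=1 → posterior Beta(7, 16/5)
obs 4: x=0 → posterior Beta(7, 21/5)
obs 5: x=0 → posterior Beta(7, 26/5)
obs 6: x=0 → posterior Beta(7, 31/5)
obs 7: x=0 → posterior Beta(7, 36/5)
obs 8: x=1 → posterior Beta(8, 36/5)
obs 9: x=0 → posterior Beta(8, 41/5)

40/81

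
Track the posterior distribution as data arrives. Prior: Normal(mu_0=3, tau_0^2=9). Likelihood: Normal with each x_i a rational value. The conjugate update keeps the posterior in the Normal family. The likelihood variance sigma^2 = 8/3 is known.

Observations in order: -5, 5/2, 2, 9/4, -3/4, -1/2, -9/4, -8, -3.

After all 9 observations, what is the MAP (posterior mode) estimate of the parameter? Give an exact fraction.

-1281/1004

obs 1: x=-5 → posterior Normal(-111/35, 72/35)
obs 2: x=5/2 → posterior Normal(-87/124, 36/31)
obs 3: x=2 → posterior Normal(21/178, 72/89)
obs 4: x=9/4 → posterior Normal(285/464, 18/29)
obs 5: x=-3/4 → posterior Normal(51/143, 72/143)
obs 6: x=-1/2 → posterior Normal(15/68, 36/85)
obs 7: x=-9/4 → posterior Normal(-93/788, 72/197)
obs 8: x=-8 → posterior Normal(-957/896, 9/28)
obs 9: x=-3 → posterior Normal(-1281/1004, 72/251)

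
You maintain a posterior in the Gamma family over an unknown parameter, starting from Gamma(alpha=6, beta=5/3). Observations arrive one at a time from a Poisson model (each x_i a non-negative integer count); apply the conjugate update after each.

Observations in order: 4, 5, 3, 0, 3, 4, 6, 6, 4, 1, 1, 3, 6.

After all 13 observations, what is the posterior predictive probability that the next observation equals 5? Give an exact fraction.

obs 1: x=4 → posterior Gamma(10, 8/3)
obs 2: x=5 → posterior Gamma(15, 11/3)
obs 3: x=3 → posterior Gamma(18, 14/3)
obs 4: x=0 → posterior Gamma(18, 17/3)
obs 5: x=3 → posterior Gamma(21, 20/3)
obs 6: x=4 → posterior Gamma(25, 23/3)
obs 7: x=6 → posterior Gamma(31, 26/3)
obs 8: x=6 → posterior Gamma(37, 29/3)
obs 9: x=4 → posterior Gamma(41, 32/3)
obs 10: x=1 → posterior Gamma(42, 35/3)
obs 11: x=1 → posterior Gamma(43, 38/3)
obs 12: x=3 → posterior Gamma(46, 41/3)
obs 13: x=6 → posterior Gamma(52, 44/3)

26741631159090991355650676209832474626344203767662181905431690778571303892362166807029578989568/203975451134500379481971048382550368155094633537214532600154061911864321673872568162613849370287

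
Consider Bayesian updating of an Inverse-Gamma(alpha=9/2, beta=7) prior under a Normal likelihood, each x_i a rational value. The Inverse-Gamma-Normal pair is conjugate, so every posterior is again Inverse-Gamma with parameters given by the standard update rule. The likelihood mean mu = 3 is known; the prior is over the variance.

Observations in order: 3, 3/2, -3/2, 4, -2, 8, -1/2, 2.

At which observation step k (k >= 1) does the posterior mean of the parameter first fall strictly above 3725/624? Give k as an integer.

k = 6

obs 1: x=3 → posterior Inverse-Gamma(5, 7)
obs 2: x=3/2 → posterior Inverse-Gamma(11/2, 65/8)
obs 3: x=-3/2 → posterior Inverse-Gamma(6, 73/4)
obs 4: x=4 → posterior Inverse-Gamma(13/2, 75/4)
obs 5: x=-2 → posterior Inverse-Gamma(7, 125/4)
obs 6: x=8 → posterior Inverse-Gamma(15/2, 175/4)
obs 7: x=-1/2 → posterior Inverse-Gamma(8, 399/8)
obs 8: x=2 → posterior Inverse-Gamma(17/2, 403/8)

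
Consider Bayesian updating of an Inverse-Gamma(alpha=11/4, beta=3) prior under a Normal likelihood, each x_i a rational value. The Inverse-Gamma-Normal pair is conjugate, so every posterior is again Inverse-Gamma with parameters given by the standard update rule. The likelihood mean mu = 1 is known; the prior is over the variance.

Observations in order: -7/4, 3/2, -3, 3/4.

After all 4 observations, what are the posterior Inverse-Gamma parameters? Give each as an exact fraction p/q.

alpha=19/4, beta=239/16

obs 1: x=-7/4 → posterior Inverse-Gamma(13/4, 217/32)
obs 2: x=3/2 → posterior Inverse-Gamma(15/4, 221/32)
obs 3: x=-3 → posterior Inverse-Gamma(17/4, 477/32)
obs 4: x=3/4 → posterior Inverse-Gamma(19/4, 239/16)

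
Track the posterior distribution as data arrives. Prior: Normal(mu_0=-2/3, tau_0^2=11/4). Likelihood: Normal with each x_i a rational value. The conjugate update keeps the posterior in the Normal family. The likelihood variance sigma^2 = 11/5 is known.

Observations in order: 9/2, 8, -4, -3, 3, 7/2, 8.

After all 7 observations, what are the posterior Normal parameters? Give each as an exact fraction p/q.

mu_0=292/117, tau_0^2=11/39

obs 1: x=9/2 → posterior Normal(119/54, 11/9)
obs 2: x=8 → posterior Normal(359/84, 11/14)
obs 3: x=-4 → posterior Normal(239/114, 11/19)
obs 4: x=-3 → posterior Normal(149/144, 11/24)
obs 5: x=3 → posterior Normal(239/174, 11/29)
obs 6: x=7/2 → posterior Normal(86/51, 11/34)
obs 7: x=8 → posterior Normal(292/117, 11/39)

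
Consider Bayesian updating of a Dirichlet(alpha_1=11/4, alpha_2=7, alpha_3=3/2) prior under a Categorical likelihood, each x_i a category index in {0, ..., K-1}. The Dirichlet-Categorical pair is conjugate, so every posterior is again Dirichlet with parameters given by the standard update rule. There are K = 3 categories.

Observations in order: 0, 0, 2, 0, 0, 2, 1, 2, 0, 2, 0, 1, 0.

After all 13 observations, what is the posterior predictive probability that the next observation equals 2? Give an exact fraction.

obs 1: x=0 → posterior Dirichlet(15/4, 7, 3/2)
obs 2: x=0 → posterior Dirichlet(19/4, 7, 3/2)
obs 3: x=2 → posterior Dirichlet(19/4, 7, 5/2)
obs 4: x=0 → posterior Dirichlet(23/4, 7, 5/2)
obs 5: x=0 → posterior Dirichlet(27/4, 7, 5/2)
obs 6: x=2 → posterior Dirichlet(27/4, 7, 7/2)
obs 7: x=1 → posterior Dirichlet(27/4, 8, 7/2)
obs 8: x=2 → posterior Dirichlet(27/4, 8, 9/2)
obs 9: x=0 → posterior Dirichlet(31/4, 8, 9/2)
obs 10: x=2 → posterior Dirichlet(31/4, 8, 11/2)
obs 11: x=0 → posterior Dirichlet(35/4, 8, 11/2)
obs 12: x=1 → posterior Dirichlet(35/4, 9, 11/2)
obs 13: x=0 → posterior Dirichlet(39/4, 9, 11/2)

22/97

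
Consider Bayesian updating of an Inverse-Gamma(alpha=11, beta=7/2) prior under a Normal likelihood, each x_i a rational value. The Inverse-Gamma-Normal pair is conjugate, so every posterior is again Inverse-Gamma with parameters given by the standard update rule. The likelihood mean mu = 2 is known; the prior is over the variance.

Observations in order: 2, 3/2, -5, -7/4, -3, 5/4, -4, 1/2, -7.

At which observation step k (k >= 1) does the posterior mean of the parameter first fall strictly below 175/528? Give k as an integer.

k = 2

obs 1: x=2 → posterior Inverse-Gamma(23/2, 7/2)
obs 2: x=3/2 → posterior Inverse-Gamma(12, 29/8)
obs 3: x=-5 → posterior Inverse-Gamma(25/2, 225/8)
obs 4: x=-7/4 → posterior Inverse-Gamma(13, 1125/32)
obs 5: x=-3 → posterior Inverse-Gamma(27/2, 1525/32)
obs 6: x=5/4 → posterior Inverse-Gamma(14, 767/16)
obs 7: x=-4 → posterior Inverse-Gamma(29/2, 1055/16)
obs 8: x=1/2 → posterior Inverse-Gamma(15, 1073/16)
obs 9: x=-7 → posterior Inverse-Gamma(31/2, 1721/16)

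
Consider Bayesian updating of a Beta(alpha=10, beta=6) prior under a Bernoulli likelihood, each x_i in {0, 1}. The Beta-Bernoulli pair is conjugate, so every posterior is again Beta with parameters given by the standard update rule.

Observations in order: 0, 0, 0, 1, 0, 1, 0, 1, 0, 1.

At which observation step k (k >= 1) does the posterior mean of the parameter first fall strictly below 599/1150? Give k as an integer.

obs 1: x=0 → posterior Beta(10, 7)
obs 2: x=0 → posterior Beta(10, 8)
obs 3: x=0 → posterior Beta(10, 9)
obs 4: x=1 → posterior Beta(11, 9)
obs 5: x=0 → posterior Beta(11, 10)
obs 6: x=1 → posterior Beta(12, 10)
obs 7: x=0 → posterior Beta(12, 11)
obs 8: x=1 → posterior Beta(13, 11)
obs 9: x=0 → posterior Beta(13, 12)
obs 10: x=1 → posterior Beta(14, 12)

k = 9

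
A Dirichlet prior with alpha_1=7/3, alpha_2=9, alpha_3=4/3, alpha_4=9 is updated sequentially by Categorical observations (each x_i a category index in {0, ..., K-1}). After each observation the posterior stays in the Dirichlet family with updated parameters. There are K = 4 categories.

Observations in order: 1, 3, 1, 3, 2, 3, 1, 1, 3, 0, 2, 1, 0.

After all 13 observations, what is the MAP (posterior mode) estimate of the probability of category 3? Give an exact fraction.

9/23

obs 1: x=1 → posterior Dirichlet(7/3, 10, 4/3, 9)
obs 2: x=3 → posterior Dirichlet(7/3, 10, 4/3, 10)
obs 3: x=1 → posterior Dirichlet(7/3, 11, 4/3, 10)
obs 4: x=3 → posterior Dirichlet(7/3, 11, 4/3, 11)
obs 5: x=2 → posterior Dirichlet(7/3, 11, 7/3, 11)
obs 6: x=3 → posterior Dirichlet(7/3, 11, 7/3, 12)
obs 7: x=1 → posterior Dirichlet(7/3, 12, 7/3, 12)
obs 8: x=1 → posterior Dirichlet(7/3, 13, 7/3, 12)
obs 9: x=3 → posterior Dirichlet(7/3, 13, 7/3, 13)
obs 10: x=0 → posterior Dirichlet(10/3, 13, 7/3, 13)
obs 11: x=2 → posterior Dirichlet(10/3, 13, 10/3, 13)
obs 12: x=1 → posterior Dirichlet(10/3, 14, 10/3, 13)
obs 13: x=0 → posterior Dirichlet(13/3, 14, 10/3, 13)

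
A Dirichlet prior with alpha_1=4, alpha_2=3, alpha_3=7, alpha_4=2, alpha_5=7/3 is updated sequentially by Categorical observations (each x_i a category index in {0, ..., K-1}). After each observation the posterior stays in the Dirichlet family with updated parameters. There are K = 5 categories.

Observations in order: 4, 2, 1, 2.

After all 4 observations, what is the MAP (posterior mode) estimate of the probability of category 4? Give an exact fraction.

7/52

obs 1: x=4 → posterior Dirichlet(4, 3, 7, 2, 10/3)
obs 2: x=2 → posterior Dirichlet(4, 3, 8, 2, 10/3)
obs 3: x=1 → posterior Dirichlet(4, 4, 8, 2, 10/3)
obs 4: x=2 → posterior Dirichlet(4, 4, 9, 2, 10/3)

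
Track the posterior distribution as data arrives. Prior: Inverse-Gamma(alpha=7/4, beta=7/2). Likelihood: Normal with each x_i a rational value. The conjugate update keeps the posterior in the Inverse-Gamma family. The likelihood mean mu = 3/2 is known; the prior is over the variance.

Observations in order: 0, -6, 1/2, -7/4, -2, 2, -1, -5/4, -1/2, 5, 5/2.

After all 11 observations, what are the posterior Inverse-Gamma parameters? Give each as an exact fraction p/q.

alpha=29/4, beta=965/16

obs 1: x=0 → posterior Inverse-Gamma(9/4, 37/8)
obs 2: x=-6 → posterior Inverse-Gamma(11/4, 131/4)
obs 3: x=1/2 → posterior Inverse-Gamma(13/4, 133/4)
obs 4: x=-7/4 → posterior Inverse-Gamma(15/4, 1233/32)
obs 5: x=-2 → posterior Inverse-Gamma(17/4, 1429/32)
obs 6: x=2 → posterior Inverse-Gamma(19/4, 1433/32)
obs 7: x=-1 → posterior Inverse-Gamma(21/4, 1533/32)
obs 8: x=-5/4 → posterior Inverse-Gamma(23/4, 827/16)
obs 9: x=-1/2 → posterior Inverse-Gamma(25/4, 859/16)
obs 10: x=5 → posterior Inverse-Gamma(27/4, 957/16)
obs 11: x=5/2 → posterior Inverse-Gamma(29/4, 965/16)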